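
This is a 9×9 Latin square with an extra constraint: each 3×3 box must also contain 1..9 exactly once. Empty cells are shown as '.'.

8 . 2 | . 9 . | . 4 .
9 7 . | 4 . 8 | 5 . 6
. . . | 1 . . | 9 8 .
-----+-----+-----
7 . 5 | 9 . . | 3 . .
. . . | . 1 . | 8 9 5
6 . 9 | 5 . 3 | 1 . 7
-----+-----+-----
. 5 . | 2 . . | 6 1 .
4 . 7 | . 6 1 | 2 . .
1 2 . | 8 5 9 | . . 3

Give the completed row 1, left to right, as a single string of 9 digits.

r1c7 = 7: row 1 has {2,4,8,9}; col 7 has {1,2,3,5,6,8,9}; box has {4,5,6,8,9} → only 7 remains.
r1c9 = 1: row 1 has {2,4,7,8,9}; col 9 has {3,5,6,7}; box has {4,5,6,7,8,9} → only 1 remains.
r3c9 = 2: row 3 has {1,8,9}; col 9 has {1,3,5,6,7}; box has {1,4,5,6,7,8,9} → only 2 remains.
r4c9 = 4: row 4 has {3,5,7,9}; col 9 has {1,2,3,5,6,7}; box has {1,3,5,7,8,9} → only 4 remains.
r6c8 = 2: row 6 has {1,3,5,6,7,9}; col 8 has {1,4,8,9}; box has {1,3,4,5,7,8,9} → only 2 remains.
r7c1 = 3: row 7 has {1,2,5,6}; col 1 has {1,4,6,7,8,9}; box has {1,2,4,5,7} → only 3 remains.
r7c3 = 8: row 7 has {1,2,3,5,6}; col 3 has {2,5,7,9}; box has {1,2,3,4,5,7} → only 8 remains.
r7c9 = 9: row 7 has {1,2,3,5,6,8}; col 9 has {1,2,3,4,5,6,7}; box has {1,2,3,6} → only 9 remains.
r8c2 = 9: row 8 has {1,2,4,6,7}; col 2 has {2,5,7}; box has {1,2,3,4,5,7,8} → only 9 remains.
r8c4 = 3: row 8 has {1,2,4,6,7,9}; col 4 has {1,2,4,5,8,9}; box has {1,2,5,6,8,9} → only 3 remains.
r8c8 = 5: row 8 has {1,2,3,4,6,7,9}; col 8 has {1,2,4,8,9}; box has {1,2,3,6,9} → only 5 remains.
r8c9 = 8: row 8 has {1,2,3,4,5,6,7,9}; col 9 has {1,2,3,4,5,6,7,9}; box has {1,2,3,5,6,9} → only 8 remains.
r9c3 = 6: row 9 has {1,2,3,5,8,9}; col 3 has {2,5,7,8,9}; box has {1,2,3,4,5,7,8,9} → only 6 remains.
r9c7 = 4: row 9 has {1,2,3,5,6,8,9}; col 7 has {1,2,3,5,6,7,8,9}; box has {1,2,3,5,6,8,9} → only 4 remains.
r9c8 = 7: row 9 has {1,2,3,4,5,6,8,9}; col 8 has {1,2,4,5,8,9}; box has {1,2,3,4,5,6,8,9} → only 7 remains.
r1c4 = 6: row 1 has {1,2,4,7,8,9}; col 4 has {1,2,3,4,5,8,9}; box has {1,4,8,9} → only 6 remains.
r1c6 = 5: row 1 has {1,2,4,6,7,8,9}; col 6 has {1,3,8,9}; box has {1,4,6,8,9} → only 5 remains.
r2c8 = 3: row 2 has {4,5,6,7,8,9}; col 8 has {1,2,4,5,7,8,9}; box has {1,2,4,5,6,7,8,9} → only 3 remains.
r3c1 = 5: row 3 has {1,2,8,9}; col 1 has {1,3,4,6,7,8,9}; box has {2,7,8,9} → only 5 remains.
r3c6 = 7: row 3 has {1,2,5,8,9}; col 6 has {1,3,5,8,9}; box has {1,4,5,6,8,9} → only 7 remains.
r4c8 = 6: row 4 has {3,4,5,7,9}; col 8 has {1,2,3,4,5,7,8,9}; box has {1,2,3,4,5,7,8,9} → only 6 remains.
r5c1 = 2: row 5 has {1,5,8,9}; col 1 has {1,3,4,5,6,7,8,9}; box has {5,6,7,9} → only 2 remains.
r5c4 = 7: row 5 has {1,2,5,8,9}; col 4 has {1,2,3,4,5,6,8,9}; box has {1,3,5,9} → only 7 remains.
r7c6 = 4: row 7 has {1,2,3,5,6,8,9}; col 6 has {1,3,5,7,8,9}; box has {1,2,3,5,6,8,9} → only 4 remains.
r1c2 = 3: row 1 has {1,2,4,5,6,7,8,9}; col 2 has {2,5,7,9}; box has {2,5,7,8,9} → only 3 remains.

832695741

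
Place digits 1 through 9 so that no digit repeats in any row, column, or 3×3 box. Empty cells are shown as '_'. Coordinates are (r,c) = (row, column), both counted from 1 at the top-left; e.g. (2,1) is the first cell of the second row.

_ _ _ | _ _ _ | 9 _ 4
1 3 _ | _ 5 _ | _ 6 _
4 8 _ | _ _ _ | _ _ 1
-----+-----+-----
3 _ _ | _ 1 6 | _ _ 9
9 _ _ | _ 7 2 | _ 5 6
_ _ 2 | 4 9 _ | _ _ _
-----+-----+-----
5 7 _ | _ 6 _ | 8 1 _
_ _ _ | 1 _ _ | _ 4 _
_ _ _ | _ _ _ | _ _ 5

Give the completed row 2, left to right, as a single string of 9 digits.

(1,6) = 1 (hidden single in row 1).
(2,6) = 4: in row 2, 4 can only go here (every other open cell in that row sees a 4).
(7,3) = 4 (hidden single in row 7).
(8,6) = 5 (hidden single in row 8).
(6,2) = 5 (hidden single in row 6).
(4,2) = 4 (sole candidate).
(5,2) = 1 (sole candidate).
(5,3) = 8 (sole candidate).
(5,4) = 3 (sole candidate).
(5,7) = 4 (sole candidate).
(6,6) = 8 (sole candidate).
(4,3) = 7 (sole candidate).
(4,4) = 5 (sole candidate).
(4,7) = 2 (sole candidate).
(4,8) = 8 (sole candidate).
(6,1) = 6 (sole candidate).
(2,3) = 9: row 2 has {1,3,4,5,6}; col 3 has {2,4,7,8}; box has {1,3,4,8} → only 9 remains.
(2,7) = 7: row 2 has {1,3,4,5,6,9}; col 7 has {2,4,8,9}; box has {1,4,6,9} → only 7 remains.
(1,3) = 5 (hidden single in row 1).
(3,3) = 6 (sole candidate).
(8,3) = 3 (sole candidate).
(8,7) = 6 (sole candidate).
(9,3) = 1 (sole candidate).
(9,7) = 3 (sole candidate).
(1,2) = 2 (sole candidate).
(1,8) = 3 (sole candidate).
(3,7) = 5 (sole candidate).
(3,8) = 2 (sole candidate).
(6,7) = 1 (sole candidate).
(6,8) = 7 (sole candidate).
(6,9) = 3 (sole candidate).
(7,9) = 2 (sole candidate).
(8,2) = 9 (sole candidate).
(8,9) = 7 (sole candidate).
(9,2) = 6 (sole candidate).
(9,8) = 9 (sole candidate).
(1,1) = 7 (sole candidate).
(1,5) = 8 (sole candidate).
(2,4) = 2: row 2 has {1,3,4,5,6,7,9}; col 4 has {1,3,4,5}; box has {1,4,5,8} → only 2 remains.
(2,9) = 8: row 2 has {1,2,3,4,5,6,7,9}; col 9 has {1,2,3,4,5,6,7,9}; box has {1,2,3,4,5,6,7,9} → only 8 remains.

139254768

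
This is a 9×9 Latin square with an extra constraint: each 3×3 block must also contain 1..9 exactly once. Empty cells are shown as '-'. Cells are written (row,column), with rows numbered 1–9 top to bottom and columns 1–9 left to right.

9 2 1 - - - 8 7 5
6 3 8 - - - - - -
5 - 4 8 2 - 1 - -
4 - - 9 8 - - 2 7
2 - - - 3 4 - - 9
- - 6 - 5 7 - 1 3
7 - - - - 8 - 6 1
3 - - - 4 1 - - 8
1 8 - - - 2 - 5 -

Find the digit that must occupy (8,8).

9

(1,5) = 6 (sole candidate).
(1,6) = 3 (sole candidate).
(3,2) = 7 (sole candidate).
(3,6) = 9 (sole candidate).
(3,8) = 3 (sole candidate).
(3,9) = 6 (sole candidate).
(4,6) = 6 (sole candidate).
(4,7) = 5 (sole candidate).
(5,4) = 1 (sole candidate).
(5,7) = 6 (sole candidate).
(5,8) = 8 (sole candidate).
(6,1) = 8 (sole candidate).
(6,2) = 9 (sole candidate).
(6,4) = 2 (sole candidate).
(6,7) = 4 (sole candidate).
(7,5) = 9 (sole candidate).
(8,8) = 9: row 8 has {1,3,4,8}; col 8 has {1,2,3,5,6,7,8}; box has {1,5,6,8} → only 9 remains.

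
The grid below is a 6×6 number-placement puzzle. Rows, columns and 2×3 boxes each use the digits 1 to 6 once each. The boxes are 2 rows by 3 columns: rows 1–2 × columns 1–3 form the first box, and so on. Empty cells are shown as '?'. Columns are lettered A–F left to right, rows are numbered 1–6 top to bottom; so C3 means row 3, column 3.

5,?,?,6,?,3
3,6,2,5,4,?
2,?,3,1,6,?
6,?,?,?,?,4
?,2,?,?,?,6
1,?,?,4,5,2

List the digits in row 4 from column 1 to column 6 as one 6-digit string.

F2 = 1: row 2 has {2,3,4,5,6}; col 6 has {2,3,4,6}; box has {3,4,5,6} → only 1 remains.
F3 = 5: row 3 has {1,2,3,6}; col 6 has {1,2,3,4,6}; box has {1,4,6} → only 5 remains.
A5 = 4: row 5 has {2,6}; col 1 has {1,2,3,5,6}; box has {1,2} → only 4 remains.
C5 = 5: row 5 has {2,4,6}; col 3 has {2,3}; box has {1,2,4} → only 5 remains.
D5 = 3: row 5 has {2,4,5,6}; col 4 has {1,4,5,6}; box has {2,4,5,6} → only 3 remains.
E5 = 1: row 5 has {2,3,4,5,6}; col 5 has {4,5,6}; box has {2,3,4,5,6} → only 1 remains.
B6 = 3: row 6 has {1,2,4,5}; col 2 has {2,6}; box has {1,2,4,5} → only 3 remains.
C6 = 6: row 6 has {1,2,3,4,5}; col 3 has {2,3,5}; box has {1,2,3,4,5} → only 6 remains.
E1 = 2: row 1 has {3,5,6}; col 5 has {1,4,5,6}; box has {1,3,4,5,6} → only 2 remains.
B3 = 4: row 3 has {1,2,3,5,6}; col 2 has {2,3,6}; box has {2,3,6} → only 4 remains.
C4 = 1: row 4 has {4,6}; col 3 has {2,3,5,6}; box has {2,3,4,6} → only 1 remains.
D4 = 2: row 4 has {1,4,6}; col 4 has {1,3,4,5,6}; box has {1,4,5,6} → only 2 remains.
E4 = 3: row 4 has {1,2,4,6}; col 5 has {1,2,4,5,6}; box has {1,2,4,5,6} → only 3 remains.
B1 = 1: row 1 has {2,3,5,6}; col 2 has {2,3,4,6}; box has {2,3,5,6} → only 1 remains.
C1 = 4: row 1 has {1,2,3,5,6}; col 3 has {1,2,3,5,6}; box has {1,2,3,5,6} → only 4 remains.
B4 = 5: row 4 has {1,2,3,4,6}; col 2 has {1,2,3,4,6}; box has {1,2,3,4,6} → only 5 remains.

651234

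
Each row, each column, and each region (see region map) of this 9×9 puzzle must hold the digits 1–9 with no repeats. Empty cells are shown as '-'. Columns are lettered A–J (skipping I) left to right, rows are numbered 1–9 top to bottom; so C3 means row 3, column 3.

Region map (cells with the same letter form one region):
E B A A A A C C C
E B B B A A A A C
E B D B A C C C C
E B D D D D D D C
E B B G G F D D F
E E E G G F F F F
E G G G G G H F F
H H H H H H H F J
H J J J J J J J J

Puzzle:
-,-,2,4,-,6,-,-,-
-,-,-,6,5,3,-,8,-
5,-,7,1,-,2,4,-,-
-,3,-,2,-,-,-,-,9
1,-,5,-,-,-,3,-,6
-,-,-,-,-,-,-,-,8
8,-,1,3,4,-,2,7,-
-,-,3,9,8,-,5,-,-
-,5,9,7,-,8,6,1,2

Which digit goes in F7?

C2 = 4 (sole candidate).
E3 = 9 (sole candidate).
J3 = 3 (sole candidate).
D5 = 8 (sole candidate).
C6 = 6 (sole candidate).
D6 = 5 (sole candidate).
F7 = 9: row 7 has {1,2,3,4,7,8}; col 6 has {2,3,6,8}; region has {1,3,4,5,8} → only 9 remains.

9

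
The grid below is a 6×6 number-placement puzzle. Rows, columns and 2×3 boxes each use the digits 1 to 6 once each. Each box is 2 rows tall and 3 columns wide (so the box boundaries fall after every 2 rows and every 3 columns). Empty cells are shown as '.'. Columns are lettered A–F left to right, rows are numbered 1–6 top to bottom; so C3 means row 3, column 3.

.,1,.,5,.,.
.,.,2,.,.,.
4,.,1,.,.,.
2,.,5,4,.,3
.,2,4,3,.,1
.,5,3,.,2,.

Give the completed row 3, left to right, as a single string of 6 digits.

431265

C1 = 6 (sole candidate).
B4 = 6 (sole candidate).
E4 = 1 (sole candidate).
A5 = 6 (sole candidate).
E5 = 5 (sole candidate).
A6 = 1 (sole candidate).
D6 = 6 (sole candidate).
F6 = 4 (sole candidate).
A1 = 3 (sole candidate).
E1 = 4 (sole candidate).
F1 = 2 (sole candidate).
A2 = 5 (sole candidate).
B2 = 4 (sole candidate).
D2 = 1 (sole candidate).
F2 = 6 (sole candidate).
B3 = 3: row 3 has {1,4}; col 2 has {1,2,4,5,6}; box has {1,2,4,5,6} → only 3 remains.
D3 = 2: row 3 has {1,3,4}; col 4 has {1,3,4,5,6}; box has {1,3,4} → only 2 remains.
E3 = 6: row 3 has {1,2,3,4}; col 5 has {1,2,4,5}; box has {1,2,3,4} → only 6 remains.
F3 = 5: row 3 has {1,2,3,4,6}; col 6 has {1,2,3,4,6}; box has {1,2,3,4,6} → only 5 remains.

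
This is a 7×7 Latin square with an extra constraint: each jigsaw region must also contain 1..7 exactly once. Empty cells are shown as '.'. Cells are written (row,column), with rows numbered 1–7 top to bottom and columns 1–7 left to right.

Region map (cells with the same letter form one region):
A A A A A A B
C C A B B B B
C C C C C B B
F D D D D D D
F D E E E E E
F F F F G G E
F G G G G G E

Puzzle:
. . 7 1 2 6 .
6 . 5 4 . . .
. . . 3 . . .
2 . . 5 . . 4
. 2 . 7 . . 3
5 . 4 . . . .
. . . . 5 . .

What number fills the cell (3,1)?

(1,7) = 5: row 1 has {1,2,6,7}; col 7 has {3,4}; region has {4} → only 5 remains.
(5,1) = 1: row 5 has {2,3,7}; col 1 has {2,5,6}; region has {2,4,5} → only 1 remains.
(5,3) = 6: row 5 has {1,2,3,7}; col 3 has {4,5,7}; region has {3,7} → only 6 remains.
(5,5) = 4: row 5 has {1,2,3,6,7}; col 5 has {2,5}; region has {3,6,7} → only 4 remains.
(5,6) = 5: row 5 has {1,2,3,4,6,7}; col 6 has {6}; region has {3,4,6,7} → only 5 remains.
(6,4) = 6: row 6 has {4,5}; col 4 has {1,3,4,5,7}; region has {1,2,4,5} → only 6 remains.
(7,4) = 2: row 7 has {5}; col 4 has {1,3,4,5,6,7}; region has {5} → only 2 remains.
(7,7) = 1: row 7 has {2,5}; col 7 has {3,4,5}; region has {3,4,5,6,7} → only 1 remains.
(6,7) = 2: row 6 has {4,5,6}; col 7 has {1,3,4,5}; region has {1,3,4,5,6,7} → only 2 remains.
(7,3) = 3: row 7 has {1,2,5}; col 3 has {4,5,6,7}; region has {2,5} → only 3 remains.
(2,7) = 7: row 2 has {4,5,6}; col 7 has {1,2,3,4,5}; region has {4,5} → only 7 remains.
(3,7) = 6: row 3 has {3}; col 7 has {1,2,3,4,5,7}; region has {4,5,7} → only 6 remains.
(4,3) = 1: row 4 has {2,4,5}; col 3 has {3,4,5,6,7}; region has {2,4,5} → only 1 remains.
(7,1) = 7: row 7 has {1,2,3,5}; col 1 has {1,2,5,6}; region has {1,2,4,5,6} → only 7 remains.
(7,6) = 4: row 7 has {1,2,3,5,7}; col 6 has {5,6}; region has {2,3,5} → only 4 remains.
(2,2) = 1: row 2 has {4,5,6,7}; col 2 has {2}; region has {3,6} → only 1 remains.
(2,5) = 3: row 2 has {1,4,5,6,7}; col 5 has {2,4,5}; region has {4,5,6,7} → only 3 remains.
(2,6) = 2: row 2 has {1,3,4,5,6,7}; col 6 has {4,5,6}; region has {3,4,5,6,7} → only 2 remains.
(3,1) = 4: row 3 has {3,6}; col 1 has {1,2,5,6,7}; region has {1,3,6} → only 4 remains.

4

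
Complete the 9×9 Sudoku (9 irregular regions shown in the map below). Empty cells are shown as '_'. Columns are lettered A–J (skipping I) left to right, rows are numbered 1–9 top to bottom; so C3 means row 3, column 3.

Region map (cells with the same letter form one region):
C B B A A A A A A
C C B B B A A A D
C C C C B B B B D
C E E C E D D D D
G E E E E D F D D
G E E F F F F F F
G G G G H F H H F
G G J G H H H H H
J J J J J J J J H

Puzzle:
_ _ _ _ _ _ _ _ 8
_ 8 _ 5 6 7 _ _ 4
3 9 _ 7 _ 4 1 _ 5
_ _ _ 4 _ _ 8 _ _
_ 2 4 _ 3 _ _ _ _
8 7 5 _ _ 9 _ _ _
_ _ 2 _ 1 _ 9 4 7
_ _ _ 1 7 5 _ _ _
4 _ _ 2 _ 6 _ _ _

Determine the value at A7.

6

B1 = 3 (sole candidate).
C2 = 9 (sole candidate).
C3 = 6 (sole candidate).
C4 = 1 (sole candidate).
E4 = 9 (sole candidate).
F5 = 1 (sole candidate).
J9 = 3 (sole candidate).
C1 = 7 (sole candidate).
F1 = 2 (sole candidate).
G2 = 3 (sole candidate).
H2 = 1 (sole candidate).
B4 = 6 (sole candidate).
F4 = 3 (sole candidate).
J4 = 2 (sole candidate).
D5 = 8 (sole candidate).
B7 = 5 (sole candidate).
F7 = 8 (sole candidate).
B8 = 4 (sole candidate).
J8 = 6 (sole candidate).
B9 = 1 (sole candidate).
C9 = 8 (sole candidate).
E9 = 5 (sole candidate).
G9 = 7 (sole candidate).
H9 = 9 (sole candidate).
E1 = 4 (sole candidate).
A2 = 2 (sole candidate).
A4 = 5 (sole candidate).
H4 = 7 (sole candidate).
H5 = 6 (sole candidate).
J5 = 9 (sole candidate).
E6 = 2 (sole candidate).
H6 = 3 (sole candidate).
J6 = 1 (sole candidate).
A7 = 6: row 7 has {1,2,4,5,7,8,9}; col 1 has {2,3,4,5,8}; region has {1,2,4,5,8} → only 6 remains.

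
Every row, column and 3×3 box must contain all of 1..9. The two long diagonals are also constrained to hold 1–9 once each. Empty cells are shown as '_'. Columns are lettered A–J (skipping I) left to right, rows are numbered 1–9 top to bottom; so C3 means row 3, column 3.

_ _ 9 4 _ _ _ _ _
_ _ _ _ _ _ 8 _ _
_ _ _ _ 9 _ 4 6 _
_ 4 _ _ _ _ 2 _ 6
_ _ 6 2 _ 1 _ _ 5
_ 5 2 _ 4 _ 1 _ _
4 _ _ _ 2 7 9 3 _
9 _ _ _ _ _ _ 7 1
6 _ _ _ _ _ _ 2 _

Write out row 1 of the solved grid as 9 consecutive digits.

269418357

J7 = 8: row 7 has {2,3,4,7,9}; col 9 has {1,5,6}; box has {1,2,3,7,9} → only 8 remains.
G9 = 5: row 9 has {2,6}; col 7 has {1,2,4,8,9}; box has {1,2,3,7,8,9} → only 5 remains.
J9 = 4: row 9 has {2,5,6}; col 9 has {1,5,6,8}; box has {1,2,3,5,7,8,9}; main diagonal has {7,9} → only 4 remains.
B7 = 1: row 7 has {2,3,4,7,8,9}; col 2 has {4,5}; box has {4,6,9} → only 1 remains.
C7 = 5: row 7 has {1,2,3,4,7,8,9}; col 3 has {2,6,9}; box has {1,4,6,9}; anti-diagonal has {4,6} → only 5 remains.
D7 = 6: row 7 has {1,2,3,4,5,7,8,9}; col 4 has {2,4}; box has {2,7} → only 6 remains.
G8 = 6: row 8 has {1,7,9}; col 7 has {1,2,4,5,8,9}; box has {1,2,3,4,5,7,8,9} → only 6 remains.
C2 = 4: in row 2, 4 can only go here (every other open cell in that row sees a 4).
H5 = 4: in row 5, 4 can only go here (every other open cell in that row sees a 4).
B5 = 9: in row 5, 9 can only go here (every other open cell in that row sees a 9).
F6 = 6: in row 6, 6 can only go here (every other open cell in that row sees a 6).
E2 = 6: in row 2, 6 can only go here (every other open cell in that row sees a 6).
B1 = 6: in row 1, 6 can only go here (every other open cell in that row sees a 6).
B8 = 2: in row 8, 2 can only go here (every other open cell in that row sees a 2).
F8 = 4: in row 8, 4 can only go here (every other open cell in that row sees a 4).
B2 = 3: row 2 has {4,6,8}; col 2 has {1,2,4,5,6,9}; box has {4,6,9}; main diagonal has {4,6,7,9} → only 3 remains.
E5 = 8: row 5 has {1,2,4,5,6,9}; col 5 has {2,4,6,9}; box has {1,2,4,6}; main diagonal has {3,4,6,7,9}; anti-diagonal has {2,4,5,6} → only 8 remains.
C3 = 1: row 3 has {4,6,9}; col 3 has {2,4,5,6,9}; box has {3,4,6,9}; main diagonal has {3,4,6,7,8,9} → only 1 remains.
D4 = 5: row 4 has {2,4,6}; col 4 has {2,4,6}; box has {1,2,4,6,8}; main diagonal has {1,3,4,6,7,8,9} → only 5 remains.
A1 = 2: row 1 has {4,6,9}; col 1 has {4,6,9}; box has {1,3,4,6,9}; main diagonal has {1,3,4,5,6,7,8,9} → only 2 remains.
F1 = 8: in row 1, 8 can only go here (every other open cell in that row sees an 8).
A4 = 1: in row 4, 1 can only go here (every other open cell in that row sees a 1).
E8 = 5: in row 8, 5 can only go here (every other open cell in that row sees a 5).
H1 = 5: in row 1, 5 can only go here (every other open cell in that row sees a 5).
E1 = 1: in row 1, 1 can only go here (every other open cell in that row sees a 1).
D2 = 7: row 2 has {3,4,6,8}; col 4 has {2,4,5,6}; box has {1,4,6,8,9} → only 7 remains.
D3 = 3: row 3 has {1,4,6,9}; col 4 has {2,4,5,6,7}; box has {1,4,6,7,8,9} → only 3 remains.
D6 = 9: row 6 has {1,2,4,5,6}; col 4 has {2,3,4,5,6,7}; box has {1,2,4,5,6,8}; anti-diagonal has {2,4,5,6,8} → only 9 remains.
H6 = 8: row 6 has {1,2,4,5,6,9}; col 8 has {2,3,4,5,6,7}; box has {1,2,4,5,6} → only 8 remains.
D8 = 8: row 8 has {1,2,4,5,6,7,9}; col 4 has {2,3,4,5,6,7,9}; box has {2,4,5,6,7} → only 8 remains.
D9 = 1: row 9 has {2,4,5,6}; col 4 has {2,3,4,5,6,7,8,9}; box has {2,4,5,6,7,8} → only 1 remains.
E9 = 3: row 9 has {1,2,4,5,6}; col 5 has {1,2,4,5,6,8,9}; box has {1,2,4,5,6,7,8} → only 3 remains.
F9 = 9: row 9 has {1,2,3,4,5,6}; col 6 has {1,4,6,7,8}; box has {1,2,3,4,5,6,7,8} → only 9 remains.
A2 = 5: row 2 has {3,4,6,7,8}; col 1 has {1,2,4,6,9}; box has {1,2,3,4,6,9} → only 5 remains.
F2 = 2: row 2 has {3,4,5,6,7,8}; col 6 has {1,4,6,7,8,9}; box has {1,3,4,6,7,8,9} → only 2 remains.
H2 = 1: row 2 has {2,3,4,5,6,7,8}; col 8 has {2,3,4,5,6,7,8}; box has {4,5,6,8}; anti-diagonal has {2,4,5,6,8,9} → only 1 remains.
J2 = 9: row 2 has {1,2,3,4,5,6,7,8}; col 9 has {1,4,5,6,8}; box has {1,4,5,6,8} → only 9 remains.
F3 = 5: row 3 has {1,3,4,6,9}; col 6 has {1,2,4,6,7,8,9}; box has {1,2,3,4,6,7,8,9} → only 5 remains.
E4 = 7: row 4 has {1,2,4,5,6}; col 5 has {1,2,3,4,5,6,8,9}; box has {1,2,4,5,6,8,9} → only 7 remains.
F4 = 3: row 4 has {1,2,4,5,6,7}; col 6 has {1,2,4,5,6,7,8,9}; box has {1,2,4,5,6,7,8,9}; anti-diagonal has {1,2,4,5,6,8,9} → only 3 remains.
H4 = 9: row 4 has {1,2,3,4,5,6,7}; col 8 has {1,2,3,4,5,6,7,8}; box has {1,2,4,5,6,8} → only 9 remains.
C8 = 3: row 8 has {1,2,4,5,6,7,8,9}; col 3 has {1,2,4,5,6,9}; box has {1,2,4,5,6,9} → only 3 remains.
J1 = 7: row 1 has {1,2,4,5,6,8,9}; col 9 has {1,4,5,6,8,9}; box has {1,4,5,6,8,9}; anti-diagonal has {1,2,3,4,5,6,8,9} → only 7 remains.
J3 = 2: row 3 has {1,3,4,5,6,9}; col 9 has {1,4,5,6,7,8,9}; box has {1,4,5,6,7,8,9} → only 2 remains.
C4 = 8: row 4 has {1,2,3,4,5,6,7,9}; col 3 has {1,2,3,4,5,6,9}; box has {1,2,4,5,6,9} → only 8 remains.
J6 = 3: row 6 has {1,2,4,5,6,8,9}; col 9 has {1,2,4,5,6,7,8,9}; box has {1,2,4,5,6,8,9} → only 3 remains.
C9 = 7: row 9 has {1,2,3,4,5,6,9}; col 3 has {1,2,3,4,5,6,8,9}; box has {1,2,3,4,5,6,9} → only 7 remains.
G1 = 3: row 1 has {1,2,4,5,6,7,8,9}; col 7 has {1,2,4,5,6,8,9}; box has {1,2,4,5,6,7,8,9} → only 3 remains.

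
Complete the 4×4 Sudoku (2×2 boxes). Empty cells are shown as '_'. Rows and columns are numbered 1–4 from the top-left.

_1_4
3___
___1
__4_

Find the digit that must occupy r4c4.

3

r1c1 = 2 (sole candidate).
r1c3 = 3 (sole candidate).
r2c2 = 4 (sole candidate).
r2c4 = 2 (sole candidate).
r3c1 = 4 (sole candidate).
r3c3 = 2 (sole candidate).
r4c1 = 1 (sole candidate).
r4c4 = 3: row 4 has {1,4}; col 4 has {1,2,4}; box has {1,2,4} → only 3 remains.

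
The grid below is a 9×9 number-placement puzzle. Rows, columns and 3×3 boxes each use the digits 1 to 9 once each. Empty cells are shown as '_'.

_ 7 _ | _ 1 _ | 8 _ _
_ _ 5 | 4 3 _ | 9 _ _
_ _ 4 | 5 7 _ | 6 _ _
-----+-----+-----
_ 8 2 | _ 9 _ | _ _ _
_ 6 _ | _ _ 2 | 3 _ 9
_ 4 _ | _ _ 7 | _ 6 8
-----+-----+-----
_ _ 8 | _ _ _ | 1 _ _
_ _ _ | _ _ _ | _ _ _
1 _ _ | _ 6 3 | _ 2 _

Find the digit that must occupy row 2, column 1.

8

row 6, column 5 = 5 (sole candidate).
row 6, column 7 = 2 (sole candidate).
row 9, column 4 = 8 (hidden single in row 9).
row 5, column 4 = 1 (sole candidate).
row 6, column 4 = 3 (sole candidate).
row 4, column 4 = 6 (sole candidate).
row 4, column 6 = 4 (sole candidate).
row 5, column 3 = 7 (sole candidate).
row 5, column 5 = 8 (sole candidate).
row 6, column 1 = 9 (sole candidate).
row 6, column 3 = 1 (sole candidate).
row 9, column 3 = 9 (sole candidate).
row 5, column 1 = 5 (sole candidate).
row 5, column 8 = 4 (sole candidate).
row 9, column 2 = 5 (sole candidate).
row 4, column 1 = 3 (sole candidate).
row 1, column 9 = 4 (hidden single in row 1).
row 9, column 9 = 7 (sole candidate).
row 9, column 7 = 4 (sole candidate).
row 8, column 7 = 5 (sole candidate).
row 4, column 7 = 7 (sole candidate).
row 1, column 8 = 5 (hidden single in row 1).
row 4, column 8 = 1 (sole candidate).
row 4, column 9 = 5 (sole candidate).
row 2, column 8 = 7 (sole candidate).
row 3, column 8 = 3 (sole candidate).
row 7, column 8 = 9 (sole candidate).
row 8, column 8 = 8 (sole candidate).
row 7, column 6 = 5 (sole candidate).
row 1, column 3 = 3 (hidden single in row 1).
row 8, column 3 = 6 (sole candidate).
row 8, column 9 = 3 (sole candidate).
row 7, column 9 = 6 (sole candidate).
row 8, column 2 = 2 (sole candidate).
row 8, column 5 = 4 (sole candidate).
row 2, column 2 = 1 (sole candidate).
row 2, column 9 = 2 (sole candidate).
row 3, column 2 = 9 (sole candidate).
row 3, column 6 = 8 (sole candidate).
row 3, column 9 = 1 (sole candidate).
row 7, column 2 = 3 (sole candidate).
row 7, column 5 = 2 (sole candidate).
row 8, column 1 = 7 (sole candidate).
row 8, column 4 = 9 (sole candidate).
row 8, column 6 = 1 (sole candidate).
row 1, column 4 = 2 (sole candidate).
row 2, column 6 = 6 (sole candidate).
row 3, column 1 = 2 (sole candidate).
row 7, column 1 = 4 (sole candidate).
row 7, column 4 = 7 (sole candidate).
row 1, column 1 = 6 (sole candidate).
row 1, column 6 = 9 (sole candidate).
row 2, column 1 = 8: row 2 has {1,2,3,4,5,6,7,9}; col 1 has {1,2,3,4,5,6,7,9}; box has {1,2,3,4,5,6,7,9} → only 8 remains.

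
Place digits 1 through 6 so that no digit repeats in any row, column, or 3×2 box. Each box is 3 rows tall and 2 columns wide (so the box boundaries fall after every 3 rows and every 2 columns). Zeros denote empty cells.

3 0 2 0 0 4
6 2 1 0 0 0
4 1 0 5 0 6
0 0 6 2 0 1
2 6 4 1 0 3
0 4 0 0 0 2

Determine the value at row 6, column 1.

row 1, column 2 = 5: row 1 has {2,3,4}; col 2 has {1,2,4,6}; box has {1,2,3,4,6} → only 5 remains.
row 1, column 4 = 6: row 1 has {2,3,4,5}; col 4 has {1,2,5}; box has {1,2,5} → only 6 remains.
row 1, column 5 = 1: row 1 has {2,3,4,5,6}; col 5 has {}; box has {4,6} → only 1 remains.
row 2, column 6 = 5: row 2 has {1,2,6}; col 6 has {1,2,3,4,6}; box has {1,4,6} → only 5 remains.
row 3, column 3 = 3: row 3 has {1,4,5,6}; col 3 has {1,2,4,6}; box has {1,2,5,6} → only 3 remains.
row 3, column 5 = 2: row 3 has {1,3,4,5,6}; col 5 has {1}; box has {1,4,5,6} → only 2 remains.
row 4, column 1 = 5: row 4 has {1,2,6}; col 1 has {2,3,4,6}; box has {2,4,6} → only 5 remains.
row 4, column 2 = 3: row 4 has {1,2,5,6}; col 2 has {1,2,4,5,6}; box has {2,4,5,6} → only 3 remains.
row 4, column 5 = 4: row 4 has {1,2,3,5,6}; col 5 has {1,2}; box has {1,2,3} → only 4 remains.
row 5, column 5 = 5: row 5 has {1,2,3,4,6}; col 5 has {1,2,4}; box has {1,2,3,4} → only 5 remains.
row 6, column 1 = 1: row 6 has {2,4}; col 1 has {2,3,4,5,6}; box has {2,3,4,5,6} → only 1 remains.

1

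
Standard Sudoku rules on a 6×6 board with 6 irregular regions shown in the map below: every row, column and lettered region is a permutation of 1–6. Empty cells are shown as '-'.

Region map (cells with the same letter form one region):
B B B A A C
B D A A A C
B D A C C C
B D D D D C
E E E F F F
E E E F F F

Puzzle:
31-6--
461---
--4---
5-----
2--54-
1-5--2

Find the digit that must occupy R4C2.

R1C3 = 2 (sole candidate).
R1C5 = 5 (sole candidate).
R1C6 = 4 (sole candidate).
R3C1 = 6 (sole candidate).
R4C3 = 3 (sole candidate).
R5C2 = 3 (sole candidate).
R5C3 = 6 (sole candidate).
R5C6 = 1 (sole candidate).
R6C2 = 4 (sole candidate).
R6C4 = 3 (sole candidate).
R6C5 = 6 (sole candidate).
R2C4 = 2 (sole candidate).
R2C5 = 3 (sole candidate).
R2C6 = 5 (sole candidate).
R3C4 = 1 (sole candidate).
R3C5 = 2 (sole candidate).
R3C6 = 3 (sole candidate).
R4C2 = 2: row 4 has {3,5}; col 2 has {1,3,4,6}; region has {3,6} → only 2 remains.

2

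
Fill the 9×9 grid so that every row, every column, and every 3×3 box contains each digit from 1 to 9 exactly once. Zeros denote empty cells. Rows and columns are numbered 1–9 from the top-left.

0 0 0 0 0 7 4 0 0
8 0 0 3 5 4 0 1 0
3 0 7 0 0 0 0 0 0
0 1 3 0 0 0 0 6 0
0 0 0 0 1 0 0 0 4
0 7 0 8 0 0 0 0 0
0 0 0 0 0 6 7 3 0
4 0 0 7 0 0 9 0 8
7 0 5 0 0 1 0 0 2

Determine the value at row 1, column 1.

1

row 8, column 8 = 5 (sole candidate).
row 9, column 7 = 6 (sole candidate).
row 9, column 8 = 4 (sole candidate).
row 2, column 7 = 2 (sole candidate).
row 7, column 9 = 1 (sole candidate).
row 9, column 4 = 9 (sole candidate).
row 1, column 9 = 3 (hidden single in row 1).
row 2, column 9 = 7 (hidden single in row 2).
row 3, column 4 = 1 (hidden single in row 3).
row 3, column 2 = 4 (hidden single in row 3).
row 4, column 5 = 7 (hidden single in row 4).
row 4, column 7 = 8 (hidden single in row 4).
row 3, column 7 = 5 (sole candidate).
row 5, column 7 = 3 (sole candidate).
row 6, column 7 = 1 (sole candidate).
row 4, column 4 = 4 (hidden single in row 4).
row 5, column 8 = 7 (hidden single in row 5).
row 6, column 3 = 4 (hidden single in row 6).
row 7, column 5 = 4 (hidden single in row 7).
row 7, column 4 = 5 (hidden single in row 7).
row 8, column 3 = 1 (hidden single in row 8).
row 1, column 1 = 1: in row 1, 1 can only go here (every other open cell in that row sees a 1).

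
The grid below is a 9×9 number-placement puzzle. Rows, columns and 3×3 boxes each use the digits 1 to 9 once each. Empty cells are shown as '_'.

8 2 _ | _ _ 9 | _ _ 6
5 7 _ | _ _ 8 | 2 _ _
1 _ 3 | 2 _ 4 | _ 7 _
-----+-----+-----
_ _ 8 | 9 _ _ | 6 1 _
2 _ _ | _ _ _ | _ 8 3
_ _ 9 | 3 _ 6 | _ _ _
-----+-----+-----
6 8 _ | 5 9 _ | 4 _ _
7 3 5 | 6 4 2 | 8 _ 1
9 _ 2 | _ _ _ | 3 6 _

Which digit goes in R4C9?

4

R1C3 = 4: row 1 has {2,6,8,9}; col 3 has {2,3,5,8,9}; box has {1,2,3,5,7,8} → only 4 remains.
R2C3 = 6: row 2 has {2,5,7,8}; col 3 has {2,3,4,5,8,9}; box has {1,2,3,4,5,7,8} → only 6 remains.
R2C4 = 1: row 2 has {2,5,6,7,8}; col 4 has {2,3,5,6,9}; box has {2,4,8,9} → only 1 remains.
R2C5 = 3: row 2 has {1,2,5,6,7,8}; col 5 has {4,9}; box has {1,2,4,8,9} → only 3 remains.
R3C2 = 9: row 3 has {1,2,3,4,7}; col 2 has {2,3,7,8}; box has {1,2,3,4,5,6,7,8} → only 9 remains.
R3C7 = 5: row 3 has {1,2,3,4,7,9}; col 7 has {2,3,4,6,8}; box has {2,6,7} → only 5 remains.
R3C9 = 8: row 3 has {1,2,3,4,5,7,9}; col 9 has {1,3,6}; box has {2,5,6,7} → only 8 remains.
R6C1 = 4: row 6 has {3,6,9}; col 1 has {1,2,5,6,7,8,9}; box has {2,8,9} → only 4 remains.
R6C7 = 7: row 6 has {3,4,6,9}; col 7 has {2,3,4,5,6,8}; box has {1,3,6,8} → only 7 remains.
R7C3 = 1: row 7 has {4,5,6,8,9}; col 3 has {2,3,4,5,6,8,9}; box has {2,3,5,6,7,8,9} → only 1 remains.
R7C8 = 2: row 7 has {1,4,5,6,8,9}; col 8 has {1,6,7,8}; box has {1,3,4,6,8} → only 2 remains.
R7C9 = 7: row 7 has {1,2,4,5,6,8,9}; col 9 has {1,3,6,8}; box has {1,2,3,4,6,8} → only 7 remains.
R8C8 = 9: row 8 has {1,2,3,4,5,6,7,8}; col 8 has {1,2,6,7,8}; box has {1,2,3,4,6,7,8} → only 9 remains.
R9C2 = 4: row 9 has {2,3,6,9}; col 2 has {2,3,7,8,9}; box has {1,2,3,5,6,7,8,9} → only 4 remains.
R9C9 = 5: row 9 has {2,3,4,6,9}; col 9 has {1,3,6,7,8}; box has {1,2,3,4,6,7,8,9} → only 5 remains.
R1C4 = 7: row 1 has {2,4,6,8,9}; col 4 has {1,2,3,5,6,9}; box has {1,2,3,4,8,9} → only 7 remains.
R1C5 = 5: row 1 has {2,4,6,7,8,9}; col 5 has {3,4,9}; box has {1,2,3,4,7,8,9} → only 5 remains.
R1C7 = 1: row 1 has {2,4,5,6,7,8,9}; col 7 has {2,3,4,5,6,7,8}; box has {2,5,6,7,8} → only 1 remains.
R1C8 = 3: row 1 has {1,2,4,5,6,7,8,9}; col 8 has {1,2,6,7,8,9}; box has {1,2,5,6,7,8} → only 3 remains.
R2C8 = 4: row 2 has {1,2,3,5,6,7,8}; col 8 has {1,2,3,6,7,8,9}; box has {1,2,3,5,6,7,8} → only 4 remains.
R2C9 = 9: row 2 has {1,2,3,4,5,6,7,8}; col 9 has {1,3,5,6,7,8}; box has {1,2,3,4,5,6,7,8} → only 9 remains.
R3C5 = 6: row 3 has {1,2,3,4,5,7,8,9}; col 5 has {3,4,5,9}; box has {1,2,3,4,5,7,8,9} → only 6 remains.
R4C1 = 3: row 4 has {1,6,8,9}; col 1 has {1,2,4,5,6,7,8,9}; box has {2,4,8,9} → only 3 remains.
R4C2 = 5: row 4 has {1,3,6,8,9}; col 2 has {2,3,4,7,8,9}; box has {2,3,4,8,9} → only 5 remains.
R4C6 = 7: row 4 has {1,3,5,6,8,9}; col 6 has {2,4,6,8,9}; box has {3,6,9} → only 7 remains.
R5C3 = 7: row 5 has {2,3,8}; col 3 has {1,2,3,4,5,6,8,9}; box has {2,3,4,5,8,9} → only 7 remains.
R5C4 = 4: row 5 has {2,3,7,8}; col 4 has {1,2,3,5,6,7,9}; box has {3,6,7,9} → only 4 remains.
R5C5 = 1: row 5 has {2,3,4,7,8}; col 5 has {3,4,5,6,9}; box has {3,4,6,7,9} → only 1 remains.
R5C6 = 5: row 5 has {1,2,3,4,7,8}; col 6 has {2,4,6,7,8,9}; box has {1,3,4,6,7,9} → only 5 remains.
R5C7 = 9: row 5 has {1,2,3,4,5,7,8}; col 7 has {1,2,3,4,5,6,7,8}; box has {1,3,6,7,8} → only 9 remains.
R6C2 = 1: row 6 has {3,4,6,7,9}; col 2 has {2,3,4,5,7,8,9}; box has {2,3,4,5,7,8,9} → only 1 remains.
R6C8 = 5: row 6 has {1,3,4,6,7,9}; col 8 has {1,2,3,4,6,7,8,9}; box has {1,3,6,7,8,9} → only 5 remains.
R6C9 = 2: row 6 has {1,3,4,5,6,7,9}; col 9 has {1,3,5,6,7,8,9}; box has {1,3,5,6,7,8,9} → only 2 remains.
R7C6 = 3: row 7 has {1,2,4,5,6,7,8,9}; col 6 has {2,4,5,6,7,8,9}; box has {2,4,5,6,9} → only 3 remains.
R9C4 = 8: row 9 has {2,3,4,5,6,9}; col 4 has {1,2,3,4,5,6,7,9}; box has {2,3,4,5,6,9} → only 8 remains.
R9C5 = 7: row 9 has {2,3,4,5,6,8,9}; col 5 has {1,3,4,5,6,9}; box has {2,3,4,5,6,8,9} → only 7 remains.
R9C6 = 1: row 9 has {2,3,4,5,6,7,8,9}; col 6 has {2,3,4,5,6,7,8,9}; box has {2,3,4,5,6,7,8,9} → only 1 remains.
R4C5 = 2: row 4 has {1,3,5,6,7,8,9}; col 5 has {1,3,4,5,6,7,9}; box has {1,3,4,5,6,7,9} → only 2 remains.
R4C9 = 4: row 4 has {1,2,3,5,6,7,8,9}; col 9 has {1,2,3,5,6,7,8,9}; box has {1,2,3,5,6,7,8,9} → only 4 remains.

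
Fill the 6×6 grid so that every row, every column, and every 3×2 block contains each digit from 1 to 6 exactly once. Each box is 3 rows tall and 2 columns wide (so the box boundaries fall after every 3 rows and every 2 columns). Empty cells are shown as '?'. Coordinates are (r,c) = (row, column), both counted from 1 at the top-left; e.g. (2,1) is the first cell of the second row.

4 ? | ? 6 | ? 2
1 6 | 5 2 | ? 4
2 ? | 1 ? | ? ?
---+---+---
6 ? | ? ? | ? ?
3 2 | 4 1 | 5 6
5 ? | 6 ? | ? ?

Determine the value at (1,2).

5

(1,3) = 3 (sole candidate).
(1,5) = 1 (sole candidate).
(2,5) = 3 (sole candidate).
(3,4) = 4 (sole candidate).
(3,5) = 6 (sole candidate).
(3,6) = 5 (sole candidate).
(4,3) = 2 (sole candidate).
(4,5) = 4 (sole candidate).
(6,4) = 3 (sole candidate).
(6,5) = 2 (sole candidate).
(6,6) = 1 (sole candidate).
(1,2) = 5: row 1 has {1,2,3,4,6}; col 2 has {2,6}; box has {1,2,4,6} → only 5 remains.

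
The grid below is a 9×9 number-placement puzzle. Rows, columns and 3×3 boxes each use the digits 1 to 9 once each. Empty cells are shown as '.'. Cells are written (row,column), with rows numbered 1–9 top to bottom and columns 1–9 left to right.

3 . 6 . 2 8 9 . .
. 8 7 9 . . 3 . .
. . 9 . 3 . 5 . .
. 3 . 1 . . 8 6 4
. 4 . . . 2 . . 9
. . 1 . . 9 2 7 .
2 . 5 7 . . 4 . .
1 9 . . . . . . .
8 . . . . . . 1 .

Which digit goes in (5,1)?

(1,8) = 4 (sole candidate).
(2,8) = 2 (sole candidate).
(3,1) = 4 (sole candidate).
(3,4) = 6 (sole candidate).
(3,8) = 8 (sole candidate).
(4,3) = 2 (sole candidate).
(5,3) = 8 (sole candidate).
(5,7) = 1 (sole candidate).
(7,2) = 6 (sole candidate).
(9,2) = 7 (sole candidate).
(9,7) = 6 (sole candidate).
(1,4) = 5 (sole candidate).
(2,1) = 5 (sole candidate).
(5,4) = 3 (sole candidate).
(5,8) = 5 (sole candidate).
(6,1) = 6 (sole candidate).
(6,2) = 5 (sole candidate).
(6,9) = 3 (sole candidate).
(7,9) = 8 (sole candidate).
(8,7) = 7 (sole candidate).
(8,8) = 3 (sole candidate).
(1,2) = 1 (sole candidate).
(1,9) = 7 (sole candidate).
(3,2) = 2 (sole candidate).
(3,9) = 1 (sole candidate).
(5,1) = 7: row 5 has {1,2,3,4,5,8,9}; col 1 has {1,2,3,4,5,6,8}; box has {1,2,3,4,5,6,8} → only 7 remains.

7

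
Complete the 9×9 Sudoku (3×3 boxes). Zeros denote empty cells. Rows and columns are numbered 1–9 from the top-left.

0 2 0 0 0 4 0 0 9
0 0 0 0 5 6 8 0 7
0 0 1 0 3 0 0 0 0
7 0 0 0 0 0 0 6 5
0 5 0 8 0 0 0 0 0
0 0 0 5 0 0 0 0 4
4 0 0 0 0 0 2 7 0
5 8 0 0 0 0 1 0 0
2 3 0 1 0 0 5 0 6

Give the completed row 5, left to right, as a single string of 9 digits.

row 1, column 4 = 7: row 1 has {2,4,9}; col 4 has {1,5,8}; box has {3,4,5,6} → only 7 remains.
row 3, column 9 = 2: row 3 has {1,3}; col 9 has {4,5,6,7,9}; box has {7,8,9} → only 2 remains.
row 8, column 9 = 3: row 8 has {1,5,8}; col 9 has {2,4,5,6,7,9}; box has {1,2,5,6,7} → only 3 remains.
row 3, column 4 = 9: row 3 has {1,2,3}; col 4 has {1,5,7,8}; box has {3,4,5,6,7} → only 9 remains.
row 3, column 6 = 8: row 3 has {1,2,3,9}; col 6 has {4,6}; box has {3,4,5,6,7,9} → only 8 remains.
row 5, column 9 = 1: row 5 has {5,8}; col 9 has {2,3,4,5,6,7,9}; box has {4,5,6} → only 1 remains.
row 7, column 9 = 8: row 7 has {2,4,7}; col 9 has {1,2,3,4,5,6,7,9}; box has {1,2,3,5,6,7} → only 8 remains.
row 1, column 5 = 1: row 1 has {2,4,7,9}; col 5 has {3,5}; box has {3,4,5,6,7,8,9} → only 1 remains.
row 2, column 4 = 2: row 2 has {5,6,7,8}; col 4 has {1,5,7,8,9}; box has {1,3,4,5,6,7,8,9} → only 2 remains.
row 3, column 1 = 6: row 3 has {1,2,3,8,9}; col 1 has {2,4,5,7}; box has {1,2} → only 6 remains.
row 3, column 7 = 4: row 3 has {1,2,3,6,8,9}; col 7 has {1,2,5,8}; box has {2,7,8,9} → only 4 remains.
row 3, column 8 = 5: row 3 has {1,2,3,4,6,8,9}; col 8 has {6,7}; box has {2,4,7,8,9} → only 5 remains.
row 1, column 8 = 3: row 1 has {1,2,4,7,9}; col 8 has {5,6,7}; box has {2,4,5,7,8,9} → only 3 remains.
row 2, column 8 = 1: row 2 has {2,5,6,7,8}; col 8 has {3,5,6,7}; box has {2,3,4,5,7,8,9} → only 1 remains.
row 3, column 2 = 7: row 3 has {1,2,3,4,5,6,8,9}; col 2 has {2,3,5,8}; box has {1,2,6} → only 7 remains.
row 1, column 1 = 8: row 1 has {1,2,3,4,7,9}; col 1 has {2,4,5,6,7}; box has {1,2,6,7} → only 8 remains.
row 1, column 3 = 5: row 1 has {1,2,3,4,7,8,9}; col 3 has {1}; box has {1,2,6,7,8} → only 5 remains.
row 1, column 7 = 6: row 1 has {1,2,3,4,5,7,8,9}; col 7 has {1,2,4,5,8}; box has {1,2,3,4,5,7,8,9} → only 6 remains.
row 4, column 3 = 8: in row 4, 8 can only go here (every other open cell in that row sees an 8).
row 6, column 8 = 8: in row 6, 8 can only go here (every other open cell in that row sees an 8).
row 7, column 2 = 1: in row 7, 1 can only go here (every other open cell in that row sees a 1).
row 7, column 6 = 5: in row 7, 5 can only go here (every other open cell in that row sees a 5).
row 4, column 6 = 1: in row 4, 1 can only go here (every other open cell in that row sees a 1).
row 4, column 5 = 2: in row 4, 2 can only go here (every other open cell in that row sees a 2).
row 6, column 1 = 1: in row 6, 1 can only go here (every other open cell in that row sees a 1).
row 6, column 3 = 2: in row 6, 2 can only go here (every other open cell in that row sees a 2).
row 5, column 8 = 2: in row 5, 2 can only go here (every other open cell in that row sees a 2).
row 7, column 4 = 3: in row 7, 3 can only go here (every other open cell in that row sees a 3).
row 4, column 4 = 4: row 4 has {1,2,5,6,7,8}; col 4 has {1,2,3,5,7,8,9}; box has {1,2,5,8} → only 4 remains.
row 8, column 4 = 6: row 8 has {1,3,5,8}; col 4 has {1,2,3,4,5,7,8,9}; box has {1,3,5} → only 6 remains.
row 4, column 2 = 9: row 4 has {1,2,4,5,6,7,8}; col 2 has {1,2,3,5,7,8}; box has {1,2,5,7,8} → only 9 remains.
row 4, column 7 = 3: row 4 has {1,2,4,5,6,7,8,9}; col 7 has {1,2,4,5,6,8}; box has {1,2,4,5,6,8} → only 3 remains.
row 5, column 1 = 3: row 5 has {1,2,5,8}; col 1 has {1,2,4,5,6,7,8}; box has {1,2,5,7,8,9} → only 3 remains.
row 6, column 2 = 6: row 6 has {1,2,4,5,8}; col 2 has {1,2,3,5,7,8,9}; box has {1,2,3,5,7,8,9} → only 6 remains.
row 7, column 5 = 9: row 7 has {1,2,3,4,5,7,8}; col 5 has {1,2,3,5}; box has {1,3,5,6} → only 9 remains.
row 9, column 6 = 7: row 9 has {1,2,3,5,6}; col 6 has {1,4,5,6,8}; box has {1,3,5,6,9} → only 7 remains.
row 2, column 1 = 9: row 2 has {1,2,5,6,7,8}; col 1 has {1,2,3,4,5,6,7,8}; box has {1,2,5,6,7,8} → only 9 remains.
row 2, column 2 = 4: row 2 has {1,2,5,6,7,8,9}; col 2 has {1,2,3,5,6,7,8,9}; box has {1,2,5,6,7,8,9} → only 4 remains.
row 2, column 3 = 3: row 2 has {1,2,4,5,6,7,8,9}; col 3 has {1,2,5,8}; box has {1,2,4,5,6,7,8,9} → only 3 remains.
row 5, column 3 = 4: row 5 has {1,2,3,5,8}; col 3 has {1,2,3,5,8}; box has {1,2,3,5,6,7,8,9} → only 4 remains.
row 5, column 6 = 9: row 5 has {1,2,3,4,5,8}; col 6 has {1,4,5,6,7,8}; box has {1,2,4,5,8} → only 9 remains.
row 5, column 7 = 7: row 5 has {1,2,3,4,5,8,9}; col 7 has {1,2,3,4,5,6,8}; box has {1,2,3,4,5,6,8} → only 7 remains.
row 6, column 5 = 7: row 6 has {1,2,4,5,6,8}; col 5 has {1,2,3,5,9}; box has {1,2,4,5,8,9} → only 7 remains.
row 6, column 6 = 3: row 6 has {1,2,4,5,6,7,8}; col 6 has {1,4,5,6,7,8,9}; box has {1,2,4,5,7,8,9} → only 3 remains.
row 6, column 7 = 9: row 6 has {1,2,3,4,5,6,7,8}; col 7 has {1,2,3,4,5,6,7,8}; box has {1,2,3,4,5,6,7,8} → only 9 remains.
row 7, column 3 = 6: row 7 has {1,2,3,4,5,7,8,9}; col 3 has {1,2,3,4,5,8}; box has {1,2,3,4,5,8} → only 6 remains.
row 8, column 5 = 4: row 8 has {1,3,5,6,8}; col 5 has {1,2,3,5,7,9}; box has {1,3,5,6,7,9} → only 4 remains.
row 8, column 6 = 2: row 8 has {1,3,4,5,6,8}; col 6 has {1,3,4,5,6,7,8,9}; box has {1,3,4,5,6,7,9} → only 2 remains.
row 8, column 8 = 9: row 8 has {1,2,3,4,5,6,8}; col 8 has {1,2,3,5,6,7,8}; box has {1,2,3,5,6,7,8} → only 9 remains.
row 9, column 3 = 9: row 9 has {1,2,3,5,6,7}; col 3 has {1,2,3,4,5,6,8}; box has {1,2,3,4,5,6,8} → only 9 remains.
row 9, column 5 = 8: row 9 has {1,2,3,5,6,7,9}; col 5 has {1,2,3,4,5,7,9}; box has {1,2,3,4,5,6,7,9} → only 8 remains.
row 9, column 8 = 4: row 9 has {1,2,3,5,6,7,8,9}; col 8 has {1,2,3,5,6,7,8,9}; box has {1,2,3,5,6,7,8,9} → only 4 remains.
row 5, column 5 = 6: row 5 has {1,2,3,4,5,7,8,9}; col 5 has {1,2,3,4,5,7,8,9}; box has {1,2,3,4,5,7,8,9} → only 6 remains.

354869721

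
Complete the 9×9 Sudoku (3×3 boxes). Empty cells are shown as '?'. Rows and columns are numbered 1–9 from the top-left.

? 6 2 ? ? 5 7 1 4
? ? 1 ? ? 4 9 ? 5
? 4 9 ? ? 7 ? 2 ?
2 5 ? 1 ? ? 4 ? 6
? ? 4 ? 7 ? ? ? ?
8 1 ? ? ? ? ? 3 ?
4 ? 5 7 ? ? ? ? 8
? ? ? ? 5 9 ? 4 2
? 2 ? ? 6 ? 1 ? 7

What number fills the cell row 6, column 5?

4

row 1, column 1 = 3: row 1 has {1,2,4,5,6,7}; col 1 has {2,4,8}; box has {1,2,4,6,9} → only 3 remains.
row 2, column 1 = 7: row 2 has {1,4,5,9}; col 1 has {2,3,4,8}; box has {1,2,3,4,6,9} → only 7 remains.
row 2, column 2 = 8: row 2 has {1,4,5,7,9}; col 2 has {1,2,4,5,6}; box has {1,2,3,4,6,7,9} → only 8 remains.
row 2, column 8 = 6: row 2 has {1,4,5,7,8,9}; col 8 has {1,2,3,4}; box has {1,2,4,5,7,9} → only 6 remains.
row 3, column 1 = 5: row 3 has {2,4,7,9}; col 1 has {2,3,4,7,8}; box has {1,2,3,4,6,7,8,9} → only 5 remains.
row 3, column 9 = 3: row 3 has {2,4,5,7,9}; col 9 has {2,4,5,6,7,8}; box has {1,2,4,5,6,7,9} → only 3 remains.
row 6, column 9 = 9: row 6 has {1,3,8}; col 9 has {2,3,4,5,6,7,8}; box has {3,4,6} → only 9 remains.
row 7, column 8 = 9: row 7 has {4,5,7,8}; col 8 has {1,2,3,4,6}; box has {1,2,4,7,8} → only 9 remains.
row 9, column 1 = 9: row 9 has {1,2,6,7}; col 1 has {2,3,4,5,7,8}; box has {2,4,5} → only 9 remains.
row 9, column 8 = 5: row 9 has {1,2,6,7,9}; col 8 has {1,2,3,4,6,9}; box has {1,2,4,7,8,9} → only 5 remains.
row 3, column 7 = 8: row 3 has {2,3,4,5,7,9}; col 7 has {1,4,7,9}; box has {1,2,3,4,5,6,7,9} → only 8 remains.
row 5, column 1 = 6: row 5 has {4,7}; col 1 has {2,3,4,5,7,8,9}; box has {1,2,4,5,8} → only 6 remains.
row 5, column 8 = 8: row 5 has {4,6,7}; col 8 has {1,2,3,4,5,6,9}; box has {3,4,6,9} → only 8 remains.
row 5, column 9 = 1: row 5 has {4,6,7,8}; col 9 has {2,3,4,5,6,7,8,9}; box has {3,4,6,8,9} → only 1 remains.
row 6, column 3 = 7: row 6 has {1,3,8,9}; col 3 has {1,2,4,5,9}; box has {1,2,4,5,6,8} → only 7 remains.
row 7, column 2 = 3: row 7 has {4,5,7,8,9}; col 2 has {1,2,4,5,6,8}; box has {2,4,5,9} → only 3 remains.
row 7, column 7 = 6: row 7 has {3,4,5,7,8,9}; col 7 has {1,4,7,8,9}; box has {1,2,4,5,7,8,9} → only 6 remains.
row 8, column 1 = 1: row 8 has {2,4,5,9}; col 1 has {2,3,4,5,6,7,8,9}; box has {2,3,4,5,9} → only 1 remains.
row 8, column 2 = 7: row 8 has {1,2,4,5,9}; col 2 has {1,2,3,4,5,6,8}; box has {1,2,3,4,5,9} → only 7 remains.
row 8, column 7 = 3: row 8 has {1,2,4,5,7,9}; col 7 has {1,4,6,7,8,9}; box has {1,2,4,5,6,7,8,9} → only 3 remains.
row 9, column 3 = 8: row 9 has {1,2,5,6,7,9}; col 3 has {1,2,4,5,7,9}; box has {1,2,3,4,5,7,9} → only 8 remains.
row 9, column 6 = 3: row 9 has {1,2,5,6,7,8,9}; col 6 has {4,5,7,9}; box has {5,6,7,9} → only 3 remains.
row 3, column 4 = 6: row 3 has {2,3,4,5,7,8,9}; col 4 has {1,7}; box has {4,5,7} → only 6 remains.
row 3, column 5 = 1: row 3 has {2,3,4,5,6,7,8,9}; col 5 has {5,6,7}; box has {4,5,6,7} → only 1 remains.
row 4, column 3 = 3: row 4 has {1,2,4,5,6}; col 3 has {1,2,4,5,7,8,9}; box has {1,2,4,5,6,7,8} → only 3 remains.
row 4, column 6 = 8: row 4 has {1,2,3,4,5,6}; col 6 has {3,4,5,7,9}; box has {1,7} → only 8 remains.
row 4, column 8 = 7: row 4 has {1,2,3,4,5,6,8}; col 8 has {1,2,3,4,5,6,8,9}; box has {1,3,4,6,8,9} → only 7 remains.
row 5, column 2 = 9: row 5 has {1,4,6,7,8}; col 2 has {1,2,3,4,5,6,7,8}; box has {1,2,3,4,5,6,7,8} → only 9 remains.
row 5, column 6 = 2: row 5 has {1,4,6,7,8,9}; col 6 has {3,4,5,7,8,9}; box has {1,7,8} → only 2 remains.
row 5, column 7 = 5: row 5 has {1,2,4,6,7,8,9}; col 7 has {1,3,4,6,7,8,9}; box has {1,3,4,6,7,8,9} → only 5 remains.
row 6, column 5 = 4: row 6 has {1,3,7,8,9}; col 5 has {1,5,6,7}; box has {1,2,7,8} → only 4 remains.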